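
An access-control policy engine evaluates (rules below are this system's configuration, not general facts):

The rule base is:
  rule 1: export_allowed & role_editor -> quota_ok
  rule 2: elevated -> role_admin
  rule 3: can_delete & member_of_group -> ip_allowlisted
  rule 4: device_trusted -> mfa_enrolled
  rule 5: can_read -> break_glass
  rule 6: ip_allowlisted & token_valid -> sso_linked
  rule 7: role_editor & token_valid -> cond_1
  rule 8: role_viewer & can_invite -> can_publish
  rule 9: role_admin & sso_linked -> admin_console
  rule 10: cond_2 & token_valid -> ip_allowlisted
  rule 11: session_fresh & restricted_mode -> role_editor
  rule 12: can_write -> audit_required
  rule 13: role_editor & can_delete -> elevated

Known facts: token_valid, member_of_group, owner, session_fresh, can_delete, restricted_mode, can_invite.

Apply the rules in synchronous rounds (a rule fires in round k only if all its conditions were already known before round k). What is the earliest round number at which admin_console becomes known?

4

Round 1 — rule 3, rule 11, derive ip_allowlisted, role_editor.
Round 2 — rule 6, rule 7, rule 13, derive sso_linked, cond_1, elevated.
Round 3 — rule 2, derive role_admin.
Round 4 — rule 9, derive admin_console.
admin_console first appears in round 4.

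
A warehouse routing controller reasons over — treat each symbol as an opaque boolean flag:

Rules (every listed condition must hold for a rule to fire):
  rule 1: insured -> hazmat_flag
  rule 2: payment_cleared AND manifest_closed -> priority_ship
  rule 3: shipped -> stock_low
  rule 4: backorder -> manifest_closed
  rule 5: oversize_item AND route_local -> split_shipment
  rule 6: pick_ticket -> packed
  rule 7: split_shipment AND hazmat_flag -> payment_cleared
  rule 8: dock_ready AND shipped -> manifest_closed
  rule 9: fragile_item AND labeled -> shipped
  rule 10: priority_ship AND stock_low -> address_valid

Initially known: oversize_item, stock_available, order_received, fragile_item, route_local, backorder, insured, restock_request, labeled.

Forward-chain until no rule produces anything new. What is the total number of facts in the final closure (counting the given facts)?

17

Round 1: rule 1 [insured -> hazmat_flag]; rule 4 [backorder -> manifest_closed]; rule 5 [oversize_item AND route_local -> split_shipment]; rule 9 [fragile_item AND labeled -> shipped]. New: hazmat_flag, manifest_closed, split_shipment, shipped.
Round 2: rule 3 [shipped -> stock_low]; rule 7 [split_shipment AND hazmat_flag -> payment_cleared]. New: stock_low, payment_cleared.
Round 3: rule 2 [payment_cleared AND manifest_closed -> priority_ship]. New: priority_ship.
Round 4: rule 10 [priority_ship AND stock_low -> address_valid]. New: address_valid.
Closure: {address_valid, backorder, fragile_item, hazmat_flag, insured, labeled, manifest_closed, order_received, oversize_item, payment_cleared, priority_ship, restock_request, route_local, shipped, split_shipment, stock_available, stock_low} — 17 facts.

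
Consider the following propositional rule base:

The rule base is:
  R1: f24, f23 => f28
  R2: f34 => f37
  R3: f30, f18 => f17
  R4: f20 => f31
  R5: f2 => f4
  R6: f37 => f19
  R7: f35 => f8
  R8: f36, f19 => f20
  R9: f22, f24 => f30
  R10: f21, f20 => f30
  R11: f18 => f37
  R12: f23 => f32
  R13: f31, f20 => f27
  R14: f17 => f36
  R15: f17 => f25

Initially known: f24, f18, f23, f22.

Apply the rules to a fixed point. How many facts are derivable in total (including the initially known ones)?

15

Round 1 fires R1, R9, R11, R12, giving f28, f30, f37, f32.
Round 2 fires R3, R6, giving f17, f19.
Round 3 fires R14, R15, giving f36, f25.
Round 4 fires R8, giving f20.
Round 5 fires R4, giving f31.
Round 6 fires R13, giving f27.
Closure: {f17, f18, f19, f20, f22, f23, f24, f25, f27, f28, f30, f31, f32, f36, f37} — 15 facts.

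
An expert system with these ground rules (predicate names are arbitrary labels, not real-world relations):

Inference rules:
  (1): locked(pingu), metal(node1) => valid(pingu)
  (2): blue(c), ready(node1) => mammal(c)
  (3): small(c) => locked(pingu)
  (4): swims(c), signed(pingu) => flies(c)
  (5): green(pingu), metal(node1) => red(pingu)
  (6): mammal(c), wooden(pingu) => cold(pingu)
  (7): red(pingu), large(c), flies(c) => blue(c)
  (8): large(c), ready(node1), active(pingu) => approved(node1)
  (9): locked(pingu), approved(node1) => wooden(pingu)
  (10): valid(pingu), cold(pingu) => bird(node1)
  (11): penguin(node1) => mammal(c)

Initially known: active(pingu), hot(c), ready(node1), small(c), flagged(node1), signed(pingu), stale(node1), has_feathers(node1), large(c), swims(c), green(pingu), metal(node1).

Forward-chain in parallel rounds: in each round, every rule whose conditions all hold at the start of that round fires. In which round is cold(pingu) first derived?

4

Round 1 — (3), (4), (5), (8), derive locked(pingu), flies(c), red(pingu), approved(node1).
Round 2 — (1), (7), (9), derive valid(pingu), blue(c), wooden(pingu).
Round 3 — (2), derive mammal(c).
Round 4 — (6), derive cold(pingu).
cold(pingu) first appears in round 4.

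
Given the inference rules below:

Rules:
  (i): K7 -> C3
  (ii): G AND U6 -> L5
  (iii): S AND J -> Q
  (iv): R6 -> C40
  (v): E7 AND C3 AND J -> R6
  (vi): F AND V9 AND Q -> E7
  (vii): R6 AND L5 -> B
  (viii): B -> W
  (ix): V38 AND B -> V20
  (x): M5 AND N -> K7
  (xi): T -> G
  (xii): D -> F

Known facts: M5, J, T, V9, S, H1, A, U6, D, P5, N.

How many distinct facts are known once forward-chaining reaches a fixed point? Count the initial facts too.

22

Round 1: (iii) [S AND J -> Q]; (x) [M5 AND N -> K7]; (xi) [T -> G]; (xii) [D -> F]. New: Q, K7, G, F.
Round 2: (i) [K7 -> C3]; (ii) [G AND U6 -> L5]; (vi) [F AND V9 AND Q -> E7]. New: C3, L5, E7.
Round 3: (v) [E7 AND C3 AND J -> R6]. New: R6.
Round 4: (iv) [R6 -> C40]; (vii) [R6 AND L5 -> B]. New: C40, B.
Round 5: (viii) [B -> W]. New: W.
Closure: {A, B, C3, C40, D, E7, F, G, H1, J, K7, L5, M5, N, P5, Q, R6, S, T, U6, V9, W} — 22 facts.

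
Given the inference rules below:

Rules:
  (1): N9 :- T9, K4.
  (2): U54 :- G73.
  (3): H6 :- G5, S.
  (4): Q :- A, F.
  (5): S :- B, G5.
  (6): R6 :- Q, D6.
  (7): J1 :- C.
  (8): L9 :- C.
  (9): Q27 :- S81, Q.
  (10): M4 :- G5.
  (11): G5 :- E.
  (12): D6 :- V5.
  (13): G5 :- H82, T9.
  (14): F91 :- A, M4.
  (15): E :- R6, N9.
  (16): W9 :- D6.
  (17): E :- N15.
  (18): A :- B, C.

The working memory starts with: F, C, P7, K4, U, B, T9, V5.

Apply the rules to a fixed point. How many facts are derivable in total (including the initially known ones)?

Round 1 — (1), (7), (8), (12), (18), derive N9, J1, L9, D6, A.
Round 2 — (4), (16), derive Q, W9.
Round 3 — (6), derive R6.
Round 4 — (15), derive E.
Round 5 — (11), derive G5.
Round 6 — (5), (10), derive S, M4.
Round 7 — (3), (14), derive H6, F91.
Closure: {A, B, C, D6, E, F, F91, G5, H6, J1, K4, L9, M4, N9, P7, Q, R6, S, T9, U, V5, W9} — 22 facts.

22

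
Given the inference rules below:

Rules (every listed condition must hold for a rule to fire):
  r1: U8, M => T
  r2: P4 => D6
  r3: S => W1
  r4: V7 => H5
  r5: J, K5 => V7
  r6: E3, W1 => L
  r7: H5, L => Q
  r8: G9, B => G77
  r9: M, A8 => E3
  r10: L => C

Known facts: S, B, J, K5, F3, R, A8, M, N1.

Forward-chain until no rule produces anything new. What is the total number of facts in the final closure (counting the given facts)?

16

Round 1 fires r3, r5, r9, giving W1, V7, E3.
Round 2 fires r4, r6, giving H5, L.
Round 3 fires r7, r10, giving Q, C.
Closure: {A8, B, C, E3, F3, H5, J, K5, L, M, N1, Q, R, S, V7, W1} — 16 facts.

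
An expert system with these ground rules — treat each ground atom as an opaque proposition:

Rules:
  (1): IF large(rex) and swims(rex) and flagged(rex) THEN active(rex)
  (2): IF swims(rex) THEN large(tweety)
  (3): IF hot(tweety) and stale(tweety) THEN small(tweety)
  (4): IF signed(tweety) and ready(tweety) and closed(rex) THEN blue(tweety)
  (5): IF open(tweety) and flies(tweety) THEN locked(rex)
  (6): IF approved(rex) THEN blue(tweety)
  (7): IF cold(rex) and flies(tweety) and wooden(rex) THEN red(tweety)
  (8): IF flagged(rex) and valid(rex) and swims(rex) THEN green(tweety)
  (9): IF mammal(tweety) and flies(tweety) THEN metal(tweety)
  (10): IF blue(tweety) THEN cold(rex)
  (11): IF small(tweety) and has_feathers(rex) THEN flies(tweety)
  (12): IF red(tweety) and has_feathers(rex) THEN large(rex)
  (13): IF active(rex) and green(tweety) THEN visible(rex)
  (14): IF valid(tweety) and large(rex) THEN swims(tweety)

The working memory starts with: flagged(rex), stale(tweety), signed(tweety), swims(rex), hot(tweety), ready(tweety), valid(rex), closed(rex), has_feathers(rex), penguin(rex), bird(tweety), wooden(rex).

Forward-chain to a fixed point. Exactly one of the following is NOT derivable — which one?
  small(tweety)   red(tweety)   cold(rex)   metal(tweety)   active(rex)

metal(tweety)

Round 1 — (2), (3), (4), (8), derive large(tweety), small(tweety), blue(tweety), green(tweety).
Round 2 — (10), (11), derive cold(rex), flies(tweety).
Round 3 — (7), derive red(tweety).
Round 4 — (12), derive large(rex).
Round 5 — (1), derive active(rex).
Round 6 — (13), derive visible(rex).
Derived: cold(rex) (round 2), red(tweety) (round 3), small(tweety) (round 1), active(rex) (round 5). metal(tweety) never appears in any round.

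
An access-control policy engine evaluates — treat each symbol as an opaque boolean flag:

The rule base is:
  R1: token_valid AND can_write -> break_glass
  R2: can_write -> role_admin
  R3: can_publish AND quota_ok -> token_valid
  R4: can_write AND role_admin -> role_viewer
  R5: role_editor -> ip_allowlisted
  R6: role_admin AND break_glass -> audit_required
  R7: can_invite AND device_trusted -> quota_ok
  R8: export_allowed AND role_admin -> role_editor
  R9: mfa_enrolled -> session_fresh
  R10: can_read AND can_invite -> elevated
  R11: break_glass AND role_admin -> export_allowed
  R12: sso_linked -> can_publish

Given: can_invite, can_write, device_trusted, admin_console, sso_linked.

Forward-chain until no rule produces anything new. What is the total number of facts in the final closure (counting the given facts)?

15

Round 1: R2 [can_write -> role_admin]; R7 [can_invite AND device_trusted -> quota_ok]; R12 [sso_linked -> can_publish]. Adds role_admin, quota_ok, can_publish.
Round 2: R3 [can_publish AND quota_ok -> token_valid]; R4 [can_write AND role_admin -> role_viewer]. Adds token_valid, role_viewer.
Round 3: R1 [token_valid AND can_write -> break_glass]. Adds break_glass.
Round 4: R6 [role_admin AND break_glass -> audit_required]; R11 [break_glass AND role_admin -> export_allowed]. Adds audit_required, export_allowed.
Round 5: R8 [export_allowed AND role_admin -> role_editor]. Adds role_editor.
Round 6: R5 [role_editor -> ip_allowlisted]. Adds ip_allowlisted.
Closure: {admin_console, audit_required, break_glass, can_invite, can_publish, can_write, device_trusted, export_allowed, ip_allowlisted, quota_ok, role_admin, role_editor, role_viewer, sso_linked, token_valid} — 15 facts.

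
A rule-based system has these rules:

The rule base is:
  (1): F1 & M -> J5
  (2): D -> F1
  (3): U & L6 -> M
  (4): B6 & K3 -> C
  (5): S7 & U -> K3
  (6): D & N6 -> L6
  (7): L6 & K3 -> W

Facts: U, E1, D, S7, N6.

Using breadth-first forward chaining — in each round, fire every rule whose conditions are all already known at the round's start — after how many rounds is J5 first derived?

3

Round 1: (2) [D -> F1]; (5) [S7 & U -> K3]; (6) [D & N6 -> L6]. New: F1, K3, L6.
Round 2: (3) [U & L6 -> M]; (7) [L6 & K3 -> W]. New: M, W.
Round 3: (1) [F1 & M -> J5]. New: J5.
J5 first appears in round 3.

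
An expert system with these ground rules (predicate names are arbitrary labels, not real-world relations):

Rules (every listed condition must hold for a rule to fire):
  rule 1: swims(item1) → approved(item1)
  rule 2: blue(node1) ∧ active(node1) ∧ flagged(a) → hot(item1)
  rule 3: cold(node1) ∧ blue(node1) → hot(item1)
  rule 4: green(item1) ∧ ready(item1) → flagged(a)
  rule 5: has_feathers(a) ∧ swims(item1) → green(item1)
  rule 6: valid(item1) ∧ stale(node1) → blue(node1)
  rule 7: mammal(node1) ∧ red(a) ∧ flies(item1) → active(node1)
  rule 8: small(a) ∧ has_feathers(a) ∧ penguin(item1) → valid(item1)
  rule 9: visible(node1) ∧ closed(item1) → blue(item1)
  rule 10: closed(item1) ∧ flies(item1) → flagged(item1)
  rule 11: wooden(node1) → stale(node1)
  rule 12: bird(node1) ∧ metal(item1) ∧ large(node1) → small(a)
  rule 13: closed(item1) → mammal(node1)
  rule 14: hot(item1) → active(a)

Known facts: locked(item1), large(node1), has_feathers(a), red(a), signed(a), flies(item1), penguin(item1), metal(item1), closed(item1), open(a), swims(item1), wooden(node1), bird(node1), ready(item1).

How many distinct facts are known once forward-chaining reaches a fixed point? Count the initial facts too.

26

Round 1: rule 1 [swims(item1) → approved(item1)]; rule 5 [has_feathers(a) ∧ swims(item1) → green(item1)]; rule 10 [closed(item1) ∧ flies(item1) → flagged(item1)]; rule 11 [wooden(node1) → stale(node1)]; rule 12 [bird(node1) ∧ metal(item1) ∧ large(node1) → small(a)]; rule 13 [closed(item1) → mammal(node1)]. New: approved(item1), green(item1), flagged(item1), stale(node1), small(a), mammal(node1).
Round 2: rule 4 [green(item1) ∧ ready(item1) → flagged(a)]; rule 7 [mammal(node1) ∧ red(a) ∧ flies(item1) → active(node1)]; rule 8 [small(a) ∧ has_feathers(a) ∧ penguin(item1) → valid(item1)]. New: flagged(a), active(node1), valid(item1).
Round 3: rule 6 [valid(item1) ∧ stale(node1) → blue(node1)]. New: blue(node1).
Round 4: rule 2 [blue(node1) ∧ active(node1) ∧ flagged(a) → hot(item1)]. New: hot(item1).
Round 5: rule 14 [hot(item1) → active(a)]. New: active(a).
Closure: {active(a), active(node1), approved(item1), bird(node1), blue(node1), closed(item1), flagged(a), flagged(item1), flies(item1), green(item1), has_feathers(a), hot(item1), large(node1), locked(item1), mammal(node1), metal(item1), open(a), penguin(item1), ready(item1), red(a), signed(a), small(a), stale(node1), swims(item1), valid(item1), wooden(node1)} — 26 facts.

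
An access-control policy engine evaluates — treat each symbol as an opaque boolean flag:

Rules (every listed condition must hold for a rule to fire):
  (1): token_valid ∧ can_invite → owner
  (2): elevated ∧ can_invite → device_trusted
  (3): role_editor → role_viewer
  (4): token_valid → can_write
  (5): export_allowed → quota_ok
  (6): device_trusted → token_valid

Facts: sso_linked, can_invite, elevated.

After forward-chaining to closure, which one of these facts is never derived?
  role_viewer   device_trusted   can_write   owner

role_viewer

Round 1 — (2), derive device_trusted.
Round 2 — (6), derive token_valid.
Round 3 — (1), (4), derive owner, can_write.
Derived: device_trusted (round 1), owner (round 3), can_write (round 3). role_viewer never appears in any round.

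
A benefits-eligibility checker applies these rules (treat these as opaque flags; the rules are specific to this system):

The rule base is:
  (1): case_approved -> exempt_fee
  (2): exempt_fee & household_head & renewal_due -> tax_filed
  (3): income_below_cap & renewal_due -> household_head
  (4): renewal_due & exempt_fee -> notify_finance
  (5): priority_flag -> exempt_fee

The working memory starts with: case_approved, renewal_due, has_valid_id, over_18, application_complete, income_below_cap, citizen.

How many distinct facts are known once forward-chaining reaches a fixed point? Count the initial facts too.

[1] (1) [case_approved -> exempt_fee]; (3) [income_below_cap & renewal_due -> household_head]. ⇒ new: exempt_fee, household_head.
[2] (2) [exempt_fee & household_head & renewal_due -> tax_filed]; (4) [renewal_due & exempt_fee -> notify_finance]. ⇒ new: tax_filed, notify_finance.
Closure: {application_complete, case_approved, citizen, exempt_fee, has_valid_id, household_head, income_below_cap, notify_finance, over_18, renewal_due, tax_filed} — 11 facts.

11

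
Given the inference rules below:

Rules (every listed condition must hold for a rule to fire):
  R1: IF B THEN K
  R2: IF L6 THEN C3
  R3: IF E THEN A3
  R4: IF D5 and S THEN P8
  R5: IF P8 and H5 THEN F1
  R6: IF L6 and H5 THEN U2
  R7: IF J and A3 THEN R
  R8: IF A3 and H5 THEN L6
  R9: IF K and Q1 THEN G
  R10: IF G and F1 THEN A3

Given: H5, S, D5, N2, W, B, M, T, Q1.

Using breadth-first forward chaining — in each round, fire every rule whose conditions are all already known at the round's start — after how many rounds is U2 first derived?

5

Round 1 fires R1, R4, giving K, P8.
Round 2 fires R5, R9, giving F1, G.
Round 3 fires R10, giving A3.
Round 4 fires R8, giving L6.
Round 5 fires R2, R6, giving C3, U2.
U2 first appears in round 5.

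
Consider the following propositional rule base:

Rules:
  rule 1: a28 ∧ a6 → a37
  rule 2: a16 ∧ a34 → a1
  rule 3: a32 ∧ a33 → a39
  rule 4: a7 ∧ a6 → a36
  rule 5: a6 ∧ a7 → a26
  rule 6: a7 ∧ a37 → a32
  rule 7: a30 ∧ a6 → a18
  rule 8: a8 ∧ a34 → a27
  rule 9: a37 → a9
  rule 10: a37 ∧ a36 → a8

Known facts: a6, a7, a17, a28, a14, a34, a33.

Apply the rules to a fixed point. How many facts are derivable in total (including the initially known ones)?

Round 1: rule 1 [a28 ∧ a6 → a37]; rule 4 [a7 ∧ a6 → a36]; rule 5 [a6 ∧ a7 → a26]. Adds a37, a36, a26.
Round 2: rule 6 [a7 ∧ a37 → a32]; rule 9 [a37 → a9]; rule 10 [a37 ∧ a36 → a8]. Adds a32, a9, a8.
Round 3: rule 3 [a32 ∧ a33 → a39]; rule 8 [a8 ∧ a34 → a27]. Adds a39, a27.
Closure: {a14, a17, a26, a27, a28, a32, a33, a34, a36, a37, a39, a6, a7, a8, a9} — 15 facts.

15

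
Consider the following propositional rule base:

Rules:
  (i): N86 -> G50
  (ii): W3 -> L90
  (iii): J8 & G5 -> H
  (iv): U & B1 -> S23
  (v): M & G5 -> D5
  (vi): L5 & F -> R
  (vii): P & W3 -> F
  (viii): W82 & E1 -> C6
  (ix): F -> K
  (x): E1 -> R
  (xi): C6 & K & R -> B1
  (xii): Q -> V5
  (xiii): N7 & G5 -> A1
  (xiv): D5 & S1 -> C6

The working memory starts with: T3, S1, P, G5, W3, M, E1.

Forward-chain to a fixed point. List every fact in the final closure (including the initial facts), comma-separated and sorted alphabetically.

B1, C6, D5, E1, F, G5, K, L90, M, P, R, S1, T3, W3

Round 1: (ii) [W3 -> L90]; (v) [M & G5 -> D5]; (vii) [P & W3 -> F]; (x) [E1 -> R]. Adds L90, D5, F, R.
Round 2: (ix) [F -> K]; (xiv) [D5 & S1 -> C6]. Adds K, C6.
Round 3: (xi) [C6 & K & R -> B1]. Adds B1.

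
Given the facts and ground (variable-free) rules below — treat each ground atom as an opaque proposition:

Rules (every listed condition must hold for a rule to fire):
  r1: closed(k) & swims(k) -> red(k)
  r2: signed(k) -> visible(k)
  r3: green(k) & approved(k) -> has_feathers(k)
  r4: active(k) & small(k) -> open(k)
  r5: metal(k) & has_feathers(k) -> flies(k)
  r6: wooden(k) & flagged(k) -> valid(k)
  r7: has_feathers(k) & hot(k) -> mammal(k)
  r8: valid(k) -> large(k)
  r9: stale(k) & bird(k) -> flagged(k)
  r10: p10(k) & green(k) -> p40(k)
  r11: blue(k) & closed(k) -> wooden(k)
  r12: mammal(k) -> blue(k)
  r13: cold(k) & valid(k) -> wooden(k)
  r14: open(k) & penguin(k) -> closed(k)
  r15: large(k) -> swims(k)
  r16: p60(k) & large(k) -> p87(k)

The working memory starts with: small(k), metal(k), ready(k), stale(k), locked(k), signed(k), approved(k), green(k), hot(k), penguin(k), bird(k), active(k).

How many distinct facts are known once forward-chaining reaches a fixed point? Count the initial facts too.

Round 1 — r2, r3, r4, r9, derive visible(k), has_feathers(k), open(k), flagged(k).
Round 2 — r5, r7, r14, derive flies(k), mammal(k), closed(k).
Round 3 — r12, derive blue(k).
Round 4 — r11, derive wooden(k).
Round 5 — r6, derive valid(k).
Round 6 — r8, derive large(k).
Round 7 — r15, derive swims(k).
Round 8 — r1, derive red(k).
Closure: {active(k), approved(k), bird(k), blue(k), closed(k), flagged(k), flies(k), green(k), has_feathers(k), hot(k), large(k), locked(k), mammal(k), metal(k), open(k), penguin(k), ready(k), red(k), signed(k), small(k), stale(k), swims(k), valid(k), visible(k), wooden(k)} — 25 facts.

25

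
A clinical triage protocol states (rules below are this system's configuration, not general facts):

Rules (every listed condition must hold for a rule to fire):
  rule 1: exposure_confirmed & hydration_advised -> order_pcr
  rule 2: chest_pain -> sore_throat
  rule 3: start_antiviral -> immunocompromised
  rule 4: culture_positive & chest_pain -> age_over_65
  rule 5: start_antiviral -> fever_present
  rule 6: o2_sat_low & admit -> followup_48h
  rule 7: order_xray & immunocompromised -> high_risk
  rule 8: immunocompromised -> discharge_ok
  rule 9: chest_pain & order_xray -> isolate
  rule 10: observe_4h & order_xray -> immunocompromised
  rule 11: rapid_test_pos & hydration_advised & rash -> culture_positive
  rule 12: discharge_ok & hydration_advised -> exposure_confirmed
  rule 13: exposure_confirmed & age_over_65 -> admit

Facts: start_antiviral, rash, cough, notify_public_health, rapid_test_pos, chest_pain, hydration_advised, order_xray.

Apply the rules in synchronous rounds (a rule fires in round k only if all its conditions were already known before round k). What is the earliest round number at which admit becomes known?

[1] rule 2 [chest_pain -> sore_throat]; rule 3 [start_antiviral -> immunocompromised]; rule 5 [start_antiviral -> fever_present]; rule 9 [chest_pain & order_xray -> isolate]; rule 11 [rapid_test_pos & hydration_advised & rash -> culture_positive]. ⇒ new: sore_throat, immunocompromised, fever_present, isolate, culture_positive.
[2] rule 4 [culture_positive & chest_pain -> age_over_65]; rule 7 [order_xray & immunocompromised -> high_risk]; rule 8 [immunocompromised -> discharge_ok]. ⇒ new: age_over_65, high_risk, discharge_ok.
[3] rule 12 [discharge_ok & hydration_advised -> exposure_confirmed]. ⇒ new: exposure_confirmed.
[4] rule 1 [exposure_confirmed & hydration_advised -> order_pcr]; rule 13 [exposure_confirmed & age_over_65 -> admit]. ⇒ new: order_pcr, admit.
admit first appears in round 4.

4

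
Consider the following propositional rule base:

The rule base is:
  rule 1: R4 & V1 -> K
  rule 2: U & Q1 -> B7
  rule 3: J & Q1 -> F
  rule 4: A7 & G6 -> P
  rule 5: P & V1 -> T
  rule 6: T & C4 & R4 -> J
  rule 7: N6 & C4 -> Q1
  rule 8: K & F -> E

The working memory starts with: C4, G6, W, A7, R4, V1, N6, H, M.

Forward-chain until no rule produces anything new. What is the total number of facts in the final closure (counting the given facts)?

16

Round 1 fires rule 1, rule 4, rule 7, giving K, P, Q1.
Round 2 fires rule 5, giving T.
Round 3 fires rule 6, giving J.
Round 4 fires rule 3, giving F.
Round 5 fires rule 8, giving E.
Closure: {A7, C4, E, F, G6, H, J, K, M, N6, P, Q1, R4, T, V1, W} — 16 facts.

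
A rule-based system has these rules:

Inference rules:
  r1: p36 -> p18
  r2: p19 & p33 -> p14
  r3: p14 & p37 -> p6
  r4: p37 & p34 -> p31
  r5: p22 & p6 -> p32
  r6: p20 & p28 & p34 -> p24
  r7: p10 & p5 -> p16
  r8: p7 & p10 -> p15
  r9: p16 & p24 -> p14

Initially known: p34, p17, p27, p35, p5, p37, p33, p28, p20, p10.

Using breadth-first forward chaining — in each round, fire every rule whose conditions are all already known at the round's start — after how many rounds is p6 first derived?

[1] r4 [p37 & p34 -> p31]; r6 [p20 & p28 & p34 -> p24]; r7 [p10 & p5 -> p16]. ⇒ new: p31, p24, p16.
[2] r9 [p16 & p24 -> p14]. ⇒ new: p14.
[3] r3 [p14 & p37 -> p6]. ⇒ new: p6.
p6 first appears in round 3.

3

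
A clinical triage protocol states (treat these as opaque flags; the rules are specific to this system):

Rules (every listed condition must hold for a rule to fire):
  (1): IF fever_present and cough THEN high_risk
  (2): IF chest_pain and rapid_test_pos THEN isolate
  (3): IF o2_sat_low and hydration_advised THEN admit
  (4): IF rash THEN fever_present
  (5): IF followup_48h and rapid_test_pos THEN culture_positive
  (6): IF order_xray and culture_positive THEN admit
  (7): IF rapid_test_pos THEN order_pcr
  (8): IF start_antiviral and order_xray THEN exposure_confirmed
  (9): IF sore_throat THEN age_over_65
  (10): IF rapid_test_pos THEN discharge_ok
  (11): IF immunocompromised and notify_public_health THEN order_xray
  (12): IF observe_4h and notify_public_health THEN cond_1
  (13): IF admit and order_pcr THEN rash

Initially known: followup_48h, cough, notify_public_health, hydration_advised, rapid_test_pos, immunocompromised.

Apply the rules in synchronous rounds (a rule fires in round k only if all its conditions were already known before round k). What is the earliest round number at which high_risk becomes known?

[1] (5) [IF followup_48h and rapid_test_pos THEN culture_positive]; (7) [IF rapid_test_pos THEN order_pcr]; (10) [IF rapid_test_pos THEN discharge_ok]; (11) [IF immunocompromised and notify_public_health THEN order_xray]. ⇒ new: culture_positive, order_pcr, discharge_ok, order_xray.
[2] (6) [IF order_xray and culture_positive THEN admit]. ⇒ new: admit.
[3] (13) [IF admit and order_pcr THEN rash]. ⇒ new: rash.
[4] (4) [IF rash THEN fever_present]. ⇒ new: fever_present.
[5] (1) [IF fever_present and cough THEN high_risk]. ⇒ new: high_risk.
high_risk first appears in round 5.

5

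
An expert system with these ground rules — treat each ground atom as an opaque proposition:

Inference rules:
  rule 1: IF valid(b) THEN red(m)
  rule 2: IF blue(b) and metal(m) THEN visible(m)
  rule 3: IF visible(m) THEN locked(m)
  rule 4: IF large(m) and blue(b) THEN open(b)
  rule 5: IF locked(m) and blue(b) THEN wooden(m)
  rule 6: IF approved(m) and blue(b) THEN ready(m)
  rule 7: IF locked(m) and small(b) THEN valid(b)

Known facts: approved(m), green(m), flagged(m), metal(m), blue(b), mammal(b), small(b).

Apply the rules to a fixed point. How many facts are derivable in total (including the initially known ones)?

Round 1 — rule 2, rule 6, derive visible(m), ready(m).
Round 2 — rule 3, derive locked(m).
Round 3 — rule 5, rule 7, derive wooden(m), valid(b).
Round 4 — rule 1, derive red(m).
Closure: {approved(m), blue(b), flagged(m), green(m), locked(m), mammal(b), metal(m), ready(m), red(m), small(b), valid(b), visible(m), wooden(m)} — 13 facts.

13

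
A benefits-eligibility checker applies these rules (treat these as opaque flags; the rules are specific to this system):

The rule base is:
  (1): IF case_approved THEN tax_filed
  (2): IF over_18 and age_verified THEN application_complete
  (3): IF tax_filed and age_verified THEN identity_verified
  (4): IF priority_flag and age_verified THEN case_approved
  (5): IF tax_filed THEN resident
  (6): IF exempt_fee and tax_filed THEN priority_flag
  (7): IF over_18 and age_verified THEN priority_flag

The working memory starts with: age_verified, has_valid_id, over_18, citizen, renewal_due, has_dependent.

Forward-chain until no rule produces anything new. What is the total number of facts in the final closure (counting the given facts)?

12

Round 1: (2) [IF over_18 and age_verified THEN application_complete]; (7) [IF over_18 and age_verified THEN priority_flag]. New: application_complete, priority_flag.
Round 2: (4) [IF priority_flag and age_verified THEN case_approved]. New: case_approved.
Round 3: (1) [IF case_approved THEN tax_filed]. New: tax_filed.
Round 4: (3) [IF tax_filed and age_verified THEN identity_verified]; (5) [IF tax_filed THEN resident]. New: identity_verified, resident.
Closure: {age_verified, application_complete, case_approved, citizen, has_dependent, has_valid_id, identity_verified, over_18, priority_flag, renewal_due, resident, tax_filed} — 12 facts.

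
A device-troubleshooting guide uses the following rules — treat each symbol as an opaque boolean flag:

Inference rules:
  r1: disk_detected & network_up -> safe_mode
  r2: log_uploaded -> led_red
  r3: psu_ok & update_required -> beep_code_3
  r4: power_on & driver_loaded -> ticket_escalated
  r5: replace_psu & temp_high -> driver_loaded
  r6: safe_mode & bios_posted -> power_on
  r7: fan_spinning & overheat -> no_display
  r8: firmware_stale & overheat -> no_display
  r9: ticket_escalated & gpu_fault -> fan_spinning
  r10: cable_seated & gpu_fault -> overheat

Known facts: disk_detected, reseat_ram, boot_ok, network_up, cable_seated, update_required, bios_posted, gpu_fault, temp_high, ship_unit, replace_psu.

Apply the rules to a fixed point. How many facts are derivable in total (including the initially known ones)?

Round 1 — r1, r5, r10, derive safe_mode, driver_loaded, overheat.
Round 2 — r6, derive power_on.
Round 3 — r4, derive ticket_escalated.
Round 4 — r9, derive fan_spinning.
Round 5 — r7, derive no_display.
Closure: {bios_posted, boot_ok, cable_seated, disk_detected, driver_loaded, fan_spinning, gpu_fault, network_up, no_display, overheat, power_on, replace_psu, reseat_ram, safe_mode, ship_unit, temp_high, ticket_escalated, update_required} — 18 facts.

18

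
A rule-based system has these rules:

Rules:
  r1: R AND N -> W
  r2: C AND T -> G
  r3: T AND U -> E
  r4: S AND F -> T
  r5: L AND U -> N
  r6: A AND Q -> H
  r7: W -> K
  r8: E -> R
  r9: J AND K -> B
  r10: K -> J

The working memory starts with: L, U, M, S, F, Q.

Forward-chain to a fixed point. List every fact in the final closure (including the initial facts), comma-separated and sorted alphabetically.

B, E, F, J, K, L, M, N, Q, R, S, T, U, W

Round 1 — r4, r5, derive T, N.
Round 2 — r3, derive E.
Round 3 — r8, derive R.
Round 4 — r1, derive W.
Round 5 — r7, derive K.
Round 6 — r10, derive J.
Round 7 — r9, derive B.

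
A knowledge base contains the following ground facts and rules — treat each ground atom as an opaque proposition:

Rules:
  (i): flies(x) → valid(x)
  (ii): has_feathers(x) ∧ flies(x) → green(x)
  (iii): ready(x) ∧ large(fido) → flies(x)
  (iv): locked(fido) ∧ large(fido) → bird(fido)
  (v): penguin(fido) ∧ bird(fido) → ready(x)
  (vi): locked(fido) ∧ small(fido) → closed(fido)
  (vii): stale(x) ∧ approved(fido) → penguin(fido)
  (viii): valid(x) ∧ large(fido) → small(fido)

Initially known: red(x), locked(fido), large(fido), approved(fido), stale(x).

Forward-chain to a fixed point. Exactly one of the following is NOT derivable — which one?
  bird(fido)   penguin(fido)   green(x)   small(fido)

Round 1: (iv) [locked(fido) ∧ large(fido) → bird(fido)]; (vii) [stale(x) ∧ approved(fido) → penguin(fido)]. Adds bird(fido), penguin(fido).
Round 2: (v) [penguin(fido) ∧ bird(fido) → ready(x)]. Adds ready(x).
Round 3: (iii) [ready(x) ∧ large(fido) → flies(x)]. Adds flies(x).
Round 4: (i) [flies(x) → valid(x)]. Adds valid(x).
Round 5: (viii) [valid(x) ∧ large(fido) → small(fido)]. Adds small(fido).
Round 6: (vi) [locked(fido) ∧ small(fido) → closed(fido)]. Adds closed(fido).
Derived: bird(fido) (round 1), small(fido) (round 5), penguin(fido) (round 1). green(x) never appears in any round.

green(x)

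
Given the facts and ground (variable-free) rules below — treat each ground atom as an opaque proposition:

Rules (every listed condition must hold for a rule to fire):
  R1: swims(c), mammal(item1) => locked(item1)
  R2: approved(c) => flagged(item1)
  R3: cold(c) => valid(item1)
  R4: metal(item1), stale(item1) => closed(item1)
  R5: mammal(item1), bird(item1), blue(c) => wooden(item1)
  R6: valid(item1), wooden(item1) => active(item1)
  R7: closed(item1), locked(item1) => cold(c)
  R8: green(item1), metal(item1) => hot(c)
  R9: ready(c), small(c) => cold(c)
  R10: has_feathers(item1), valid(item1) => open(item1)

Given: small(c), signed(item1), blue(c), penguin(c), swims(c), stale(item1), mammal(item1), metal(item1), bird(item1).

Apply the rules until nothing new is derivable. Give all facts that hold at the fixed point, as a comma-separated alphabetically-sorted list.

[1] R1 [swims(c), mammal(item1) => locked(item1)]; R4 [metal(item1), stale(item1) => closed(item1)]; R5 [mammal(item1), bird(item1), blue(c) => wooden(item1)]. ⇒ new: locked(item1), closed(item1), wooden(item1).
[2] R7 [closed(item1), locked(item1) => cold(c)]. ⇒ new: cold(c).
[3] R3 [cold(c) => valid(item1)]. ⇒ new: valid(item1).
[4] R6 [valid(item1), wooden(item1) => active(item1)]. ⇒ new: active(item1).

active(item1), bird(item1), blue(c), closed(item1), cold(c), locked(item1), mammal(item1), metal(item1), penguin(c), signed(item1), small(c), stale(item1), swims(c), valid(item1), wooden(item1)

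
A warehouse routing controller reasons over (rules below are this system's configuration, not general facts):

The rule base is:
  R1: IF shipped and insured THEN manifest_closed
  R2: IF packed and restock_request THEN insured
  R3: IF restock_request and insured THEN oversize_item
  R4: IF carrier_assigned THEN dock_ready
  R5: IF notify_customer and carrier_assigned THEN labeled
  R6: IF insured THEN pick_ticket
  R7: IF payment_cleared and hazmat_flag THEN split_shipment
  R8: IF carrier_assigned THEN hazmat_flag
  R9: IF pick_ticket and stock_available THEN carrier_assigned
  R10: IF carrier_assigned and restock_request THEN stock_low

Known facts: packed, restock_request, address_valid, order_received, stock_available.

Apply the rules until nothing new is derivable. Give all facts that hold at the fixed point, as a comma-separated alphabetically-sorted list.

Round 1: R2 [IF packed and restock_request THEN insured]. New: insured.
Round 2: R3 [IF restock_request and insured THEN oversize_item]; R6 [IF insured THEN pick_ticket]. New: oversize_item, pick_ticket.
Round 3: R9 [IF pick_ticket and stock_available THEN carrier_assigned]. New: carrier_assigned.
Round 4: R4 [IF carrier_assigned THEN dock_ready]; R8 [IF carrier_assigned THEN hazmat_flag]; R10 [IF carrier_assigned and restock_request THEN stock_low]. New: dock_ready, hazmat_flag, stock_low.

address_valid, carrier_assigned, dock_ready, hazmat_flag, insured, order_received, oversize_item, packed, pick_ticket, restock_request, stock_available, stock_low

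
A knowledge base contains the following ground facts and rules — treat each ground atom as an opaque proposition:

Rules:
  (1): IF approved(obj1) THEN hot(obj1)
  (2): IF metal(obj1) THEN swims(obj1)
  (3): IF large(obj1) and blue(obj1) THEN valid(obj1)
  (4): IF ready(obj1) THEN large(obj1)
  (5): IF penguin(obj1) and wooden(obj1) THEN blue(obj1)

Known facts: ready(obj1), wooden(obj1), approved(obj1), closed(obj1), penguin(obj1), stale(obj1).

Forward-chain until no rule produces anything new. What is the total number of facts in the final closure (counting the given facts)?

10

[1] (1) [IF approved(obj1) THEN hot(obj1)]; (4) [IF ready(obj1) THEN large(obj1)]; (5) [IF penguin(obj1) and wooden(obj1) THEN blue(obj1)]. ⇒ new: hot(obj1), large(obj1), blue(obj1).
[2] (3) [IF large(obj1) and blue(obj1) THEN valid(obj1)]. ⇒ new: valid(obj1).
Closure: {approved(obj1), blue(obj1), closed(obj1), hot(obj1), large(obj1), penguin(obj1), ready(obj1), stale(obj1), valid(obj1), wooden(obj1)} — 10 facts.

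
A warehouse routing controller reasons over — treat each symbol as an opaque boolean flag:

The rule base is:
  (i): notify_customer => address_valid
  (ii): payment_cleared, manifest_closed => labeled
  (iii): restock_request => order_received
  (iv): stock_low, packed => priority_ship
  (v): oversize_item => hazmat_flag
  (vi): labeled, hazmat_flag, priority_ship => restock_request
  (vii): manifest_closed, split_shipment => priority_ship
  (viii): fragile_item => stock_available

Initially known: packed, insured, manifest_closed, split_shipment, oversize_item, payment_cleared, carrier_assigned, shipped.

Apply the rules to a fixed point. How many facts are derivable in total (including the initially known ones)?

Round 1: (ii) [payment_cleared, manifest_closed => labeled]; (v) [oversize_item => hazmat_flag]; (vii) [manifest_closed, split_shipment => priority_ship]. Adds labeled, hazmat_flag, priority_ship.
Round 2: (vi) [labeled, hazmat_flag, priority_ship => restock_request]. Adds restock_request.
Round 3: (iii) [restock_request => order_received]. Adds order_received.
Closure: {carrier_assigned, hazmat_flag, insured, labeled, manifest_closed, order_received, oversize_item, packed, payment_cleared, priority_ship, restock_request, shipped, split_shipment} — 13 facts.

13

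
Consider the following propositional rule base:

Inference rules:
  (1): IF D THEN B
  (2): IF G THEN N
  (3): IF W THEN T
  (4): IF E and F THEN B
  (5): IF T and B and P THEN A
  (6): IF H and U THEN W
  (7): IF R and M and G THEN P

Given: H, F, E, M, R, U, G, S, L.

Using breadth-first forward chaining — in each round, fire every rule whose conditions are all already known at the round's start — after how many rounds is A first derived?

Round 1 fires (2), (4), (6), (7), giving N, B, W, P.
Round 2 fires (3), giving T.
Round 3 fires (5), giving A.
A first appears in round 3.

3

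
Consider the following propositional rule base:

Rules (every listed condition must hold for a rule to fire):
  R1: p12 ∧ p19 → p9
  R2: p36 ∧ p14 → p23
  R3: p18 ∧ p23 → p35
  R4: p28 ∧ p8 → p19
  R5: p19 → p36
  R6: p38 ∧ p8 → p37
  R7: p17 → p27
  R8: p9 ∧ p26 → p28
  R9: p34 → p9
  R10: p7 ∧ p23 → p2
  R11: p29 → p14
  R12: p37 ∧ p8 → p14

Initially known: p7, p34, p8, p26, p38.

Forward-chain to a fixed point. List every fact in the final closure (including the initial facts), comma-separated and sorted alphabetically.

p14, p19, p2, p23, p26, p28, p34, p36, p37, p38, p7, p8, p9

Round 1: R6 [p38 ∧ p8 → p37]; R9 [p34 → p9]. New: p37, p9.
Round 2: R8 [p9 ∧ p26 → p28]; R12 [p37 ∧ p8 → p14]. New: p28, p14.
Round 3: R4 [p28 ∧ p8 → p19]. New: p19.
Round 4: R5 [p19 → p36]. New: p36.
Round 5: R2 [p36 ∧ p14 → p23]. New: p23.
Round 6: R10 [p7 ∧ p23 → p2]. New: p2.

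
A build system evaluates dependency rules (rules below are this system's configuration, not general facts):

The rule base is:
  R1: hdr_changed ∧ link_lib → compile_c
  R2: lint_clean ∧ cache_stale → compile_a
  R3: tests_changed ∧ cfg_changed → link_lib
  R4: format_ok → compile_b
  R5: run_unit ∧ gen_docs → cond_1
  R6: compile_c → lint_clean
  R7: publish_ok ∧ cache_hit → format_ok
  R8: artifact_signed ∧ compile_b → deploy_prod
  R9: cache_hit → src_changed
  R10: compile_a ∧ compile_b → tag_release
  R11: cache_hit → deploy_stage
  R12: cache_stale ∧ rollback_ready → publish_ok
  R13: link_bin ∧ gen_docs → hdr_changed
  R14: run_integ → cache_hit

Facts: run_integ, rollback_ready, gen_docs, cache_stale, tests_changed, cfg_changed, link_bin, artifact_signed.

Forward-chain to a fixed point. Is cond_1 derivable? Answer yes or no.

Round 1 — R3, R12, R13, R14, derive link_lib, publish_ok, hdr_changed, cache_hit.
Round 2 — R1, R7, R9, R11, derive compile_c, format_ok, src_changed, deploy_stage.
Round 3 — R4, R6, derive compile_b, lint_clean.
Round 4 — R2, R8, derive compile_a, deploy_prod.
Round 5 — R10, derive tag_release.
Fixed point reached. cond_1 is concluded only by R5; R5 needs run_unit (never derived).

no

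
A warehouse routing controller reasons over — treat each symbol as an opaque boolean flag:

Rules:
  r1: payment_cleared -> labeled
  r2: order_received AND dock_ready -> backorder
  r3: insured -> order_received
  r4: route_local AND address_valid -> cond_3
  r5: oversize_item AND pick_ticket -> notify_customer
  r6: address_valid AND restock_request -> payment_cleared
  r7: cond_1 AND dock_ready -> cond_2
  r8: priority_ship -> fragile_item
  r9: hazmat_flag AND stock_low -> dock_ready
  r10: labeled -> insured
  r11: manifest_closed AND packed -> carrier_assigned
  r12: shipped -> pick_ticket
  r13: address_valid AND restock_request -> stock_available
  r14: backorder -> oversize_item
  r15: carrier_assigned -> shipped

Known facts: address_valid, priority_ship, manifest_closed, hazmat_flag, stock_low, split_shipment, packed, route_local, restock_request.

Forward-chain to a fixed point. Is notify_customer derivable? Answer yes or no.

Round 1: r4 [route_local AND address_valid -> cond_3]; r6 [address_valid AND restock_request -> payment_cleared]; r8 [priority_ship -> fragile_item]; r9 [hazmat_flag AND stock_low -> dock_ready]; r11 [manifest_closed AND packed -> carrier_assigned]; r13 [address_valid AND restock_request -> stock_available]. New: cond_3, payment_cleared, fragile_item, dock_ready, carrier_assigned, stock_available.
Round 2: r1 [payment_cleared -> labeled]; r15 [carrier_assigned -> shipped]. New: labeled, shipped.
Round 3: r10 [labeled -> insured]; r12 [shipped -> pick_ticket]. New: insured, pick_ticket.
Round 4: r3 [insured -> order_received]. New: order_received.
Round 5: r2 [order_received AND dock_ready -> backorder]. New: backorder.
Round 6: r14 [backorder -> oversize_item]. New: oversize_item.
Round 7: r5 [oversize_item AND pick_ticket -> notify_customer]. New: notify_customer.
notify_customer appears in round 7, so it is derivable.

yes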